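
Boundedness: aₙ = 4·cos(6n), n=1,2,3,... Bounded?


For all n, -1 ≤ cos(6n) ≤ 1, so -4 ≤ 4·cos(6n) ≤ 4
Lower bound: -4, Upper bound: 4
The sequence IS bounded

Bounded (-4 ≤ aₙ ≤ 4)


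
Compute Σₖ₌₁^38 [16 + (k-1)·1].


aₙ = 16 + (38-1)×1 = 53
Sₙ = n(a₁+aₙ)/2 = 38×(16+53)/2
= 38×69/2 = 1311

S_38 = 1311


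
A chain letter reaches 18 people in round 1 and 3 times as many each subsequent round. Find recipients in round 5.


aₙ = a₁·r^(n-1)
= 18×3^4
= 18×81
= 1458

a_5 = 1458


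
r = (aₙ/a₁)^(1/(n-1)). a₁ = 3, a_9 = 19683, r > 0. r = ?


r^(n-1) = aₙ/a₁
r^8 = 19683/3 = 6561
r = 6561^(1/8)
= ±3; taking r > 0 gives r = 3

r = 3


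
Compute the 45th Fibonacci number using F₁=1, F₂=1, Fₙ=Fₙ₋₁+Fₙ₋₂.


Fibonacci sequence: 1, 1, 2, 3, 5, 8, 13, 21, 34, 55, 89, ...
F(45) = 1134903170

F(45) = 1134903170


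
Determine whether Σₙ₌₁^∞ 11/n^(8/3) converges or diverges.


p-series test: Σ c/n^p converges if p > 1, diverges if p ≤ 1 (constant c > 0 doesn't affect convergence).
p = 8/3
8/3 > 1 → CONVERGES

Converges (p = 8/3 > 1)


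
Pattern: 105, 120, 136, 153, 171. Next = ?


Pattern: triangular numbers: n(n+1)/2
Terms: 105, 120, 136, 153, 171
Next term = 190

Next term = 190


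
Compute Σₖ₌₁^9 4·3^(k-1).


Sₙ = 4×(3^9 - 1)/(3 - 1)
= 4×(19683 - 1)/2
= 4×19682/2
= 39364

S_9 = 39364


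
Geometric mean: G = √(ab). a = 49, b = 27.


GM = √(49×27) = √1323 = 36.3731

GM = 36.3731


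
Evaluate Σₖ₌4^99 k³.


Σₖ₌4^99 k³ = [99·100/2]² − [3·4/2]²
= 24502500 − 36 = 24502464

Σk³ = 24502464


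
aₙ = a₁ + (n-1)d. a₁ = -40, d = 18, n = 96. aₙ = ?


aₙ = a₁ + (n-1)d
= -40 + (96-1)×18
= -40 + 1710
= 1670

a_96 = 1670


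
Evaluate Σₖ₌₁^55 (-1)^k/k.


S = -1 + 1/2 - 1/3 + 1/4 - 1/5 + 1/6 - 1/7 + 1/8 ± ...
= -0.7022
(Full series converges to -ln(2) ≈ -0.6931)

S_55 = -0.7022


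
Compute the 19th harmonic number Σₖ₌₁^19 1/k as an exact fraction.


H_19 = 1/1 + 1/2 + 1/3 + ... + 1/19
= 275295799/77597520
≈ 3.5477

H_19 = 275295799/77597520 ≈ 3.5477


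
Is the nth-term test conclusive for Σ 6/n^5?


lim(n→∞) 6/n^5 = 0
lim aₙ = 0 → nth-term test is INCONCLUSIVE
(Need other tests; this is actually a convergent p-series with p=5 > 1)

Inconclusive (lim aₙ = 0; need another test)


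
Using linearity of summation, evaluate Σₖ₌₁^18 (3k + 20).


Σ(3k+20) = 3·Σk + 20·n
= 3·171 + 20·18
= 513 + 360 = 873

Σ = 873


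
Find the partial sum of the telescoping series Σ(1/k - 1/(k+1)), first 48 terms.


Telescoping: adjacent terms cancel.
= 1/1 - 1/49
= 1 - 1/49 = 48/49

Sum = 48/49


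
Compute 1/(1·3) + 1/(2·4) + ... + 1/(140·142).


1/(k(k+2)) = (1/2)·(1/k - 1/(k+2)) (partial fractions)
Telescoping: Σ = (1/2)·(1 + 1/2 - 1/141 - 1/142) = 14875/20022

Sum = 14875/20022


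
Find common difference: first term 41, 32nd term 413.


d = (aₙ - a₁)/(n-1)
= (413 - 41)/(32-1)
= 372/31 = 12

d = 12


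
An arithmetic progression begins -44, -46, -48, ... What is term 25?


aₙ = a₁ + (n-1)d
= -44 + (25-1)×-2
= -44 - 48
= -92

a_25 = -92


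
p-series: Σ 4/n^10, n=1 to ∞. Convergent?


p-series test: Σ c/n^p converges if p > 1, diverges if p ≤ 1 (constant c > 0 doesn't affect convergence).
p = 10
10 > 1 → CONVERGES

Converges (p = 10 > 1)


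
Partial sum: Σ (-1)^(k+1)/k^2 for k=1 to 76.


S = 1 - 1/4 + 1/9 - 1/16 + 1/25 - 1/36 + 1/49 - 1/64 ± ...
= 0.8224
(Full series converges to +π²/12 ≈ +0.8225)

S_76 = 0.8224


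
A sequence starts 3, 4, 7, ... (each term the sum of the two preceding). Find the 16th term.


Computing iteratively: 3, 4, 7, 11, 18, 29, 47, 76, 123, 199, 322, 521, ...
a_16 = 3571

a_16 = 3571


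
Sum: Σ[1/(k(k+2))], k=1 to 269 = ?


1/(k(k+2)) = (1/2)·(1/k - 1/(k+2)) (partial fractions)
Telescoping: Σ = (1/2)·(1 + 1/2 - 1/270 - 1/271) = 54607/73170

Sum = 54607/73170


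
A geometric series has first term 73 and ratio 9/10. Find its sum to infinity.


S∞ = a₁/(1-r) = 73/(1 - 9/10)
= 73/(1/10)
= 730

S∞ = 730


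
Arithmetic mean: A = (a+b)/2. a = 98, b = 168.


AM = (98 + 168)/2 = 266/2 = 133

AM = 133


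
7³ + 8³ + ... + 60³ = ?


Σₖ₌7^60 k³ = [60·61/2]² − [6·7/2]²
= 3348900 − 441 = 3348459

Σk³ = 3348459


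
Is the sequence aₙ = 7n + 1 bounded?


aₙ = 7n + 1 → as n→∞, aₙ→∞
No finite upper bound exists
The sequence is UNBOUNDED

Unbounded (aₙ → ∞ as n → ∞)


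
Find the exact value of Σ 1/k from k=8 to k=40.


Σₖ₌8^40 1/k = 1/8 + 1/9 + 1/10 + ... + 1/40
= 116967587024539/69388720221600
≈ 1.6857

Sum = 116967587024539/69388720221600 ≈ 1.6857


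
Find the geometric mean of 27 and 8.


GM = √(27×8) = √216 = 14.6969

GM = 14.6969


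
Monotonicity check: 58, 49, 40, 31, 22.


Differences: -9, -9, -9, -9
All differences < 0 → strictly DECREASING

Monotonically decreasing


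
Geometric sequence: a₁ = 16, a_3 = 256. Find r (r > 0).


r^(n-1) = aₙ/a₁
r^2 = 256/16 = 16
r = 16^(1/2)
= ±4; taking r > 0 gives r = 4

r = 4


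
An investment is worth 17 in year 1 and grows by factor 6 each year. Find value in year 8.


aₙ = a₁·r^(n-1)
= 17×6^7
= 17×279936
= 4758912

a_8 = 4758912


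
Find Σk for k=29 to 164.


Σₖ₌29^164 k = Σₖ₌₁^164 k − Σₖ₌₁^28 k
= 164·165/2 − 28·29/2
= 13530 − 406 = 13124

Σk = 13124


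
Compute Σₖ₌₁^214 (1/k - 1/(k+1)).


Telescoping: adjacent terms cancel.
= 1/1 - 1/215
= 1 - 1/215 = 214/215

Sum = 214/215


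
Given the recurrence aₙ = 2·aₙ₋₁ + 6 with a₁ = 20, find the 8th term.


Computing step by step:
a_1 = 20
a_2 = 46
a_3 = 98
a_4 = 202
a_5 = 410
a_6 = 826
a_7 = 1658
a_8 = 3322


a_8 = 3322


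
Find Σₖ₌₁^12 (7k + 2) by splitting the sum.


Σ(7k+2) = 7·Σk + 2·n
= 7·78 + 2·12
= 546 + 24 = 570

Σ = 570


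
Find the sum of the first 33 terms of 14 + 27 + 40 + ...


aₙ = 14 + (33-1)×13 = 430
Sₙ = n(a₁+aₙ)/2 = 33×(14+430)/2
= 33×444/2 = 7326

S_33 = 7326


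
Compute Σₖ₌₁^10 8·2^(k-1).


Sₙ = 8×(2^10 - 1)/(2 - 1)
= 8×(1024 - 1)/1
= 8×1023/1
= 8184

S_10 = 8184


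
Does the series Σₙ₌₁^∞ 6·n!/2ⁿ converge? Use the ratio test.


aₙ = 6·n!/2^n
a_{n+1}/aₙ = (n+1)!/2^(n+1) × 2^n/n!  (constant 6 cancels)
= (n+1)/2
L = lim(n→∞) (n+1)/2 = ∞
L > 1 → series DIVERGES

Diverges (ratio test: L = ∞ > 1)


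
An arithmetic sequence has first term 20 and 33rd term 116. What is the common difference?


d = (aₙ - a₁)/(n-1)
= (116 - 20)/(33-1)
= 96/32 = 3

d = 3


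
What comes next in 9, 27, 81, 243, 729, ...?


Pattern: geometric (r=3)
Terms: 9, 27, 81, 243, 729
Next term = 2187

Next term = 2187


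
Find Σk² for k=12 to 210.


Σₖ₌12^210 k² = Σₖ₌₁^210 k² − Σₖ₌₁^11 k²
= 210·211·421/6 − 11·12·23/6
= 3109085 − 506 = 3108579

Σk² = 3108579


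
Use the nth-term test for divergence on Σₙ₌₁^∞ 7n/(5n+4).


lim(n→∞) 7n/(5n+4) = 7/5 = 7/5  (divide numerator and denominator by n)
lim aₙ = 7/5 ≠ 0 → series DIVERGES

Diverges (lim aₙ = 7/5 ≠ 0)


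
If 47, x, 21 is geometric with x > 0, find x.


GM = √(47×21) = √987 = 31.4166

GM = 31.4166


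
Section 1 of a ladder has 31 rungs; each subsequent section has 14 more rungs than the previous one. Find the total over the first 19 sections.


aₙ = 31 + (19-1)×14 = 283
Sₙ = n(a₁+aₙ)/2 = 19×(31+283)/2
= 19×314/2 = 2983

S_19 = 2983


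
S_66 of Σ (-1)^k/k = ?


S = -1 + 1/2 - 1/3 + 1/4 - 1/5 + 1/6 - 1/7 + 1/8 ± ...
= -0.6856
(Full series converges to -ln(2) ≈ -0.6931)

S_66 = -0.6856


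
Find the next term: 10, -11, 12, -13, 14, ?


Pattern: alternating sign, magnitude arithmetic (d=1)
Terms: 10, -11, 12, -13, 14
Next term = -15

Next term = -15


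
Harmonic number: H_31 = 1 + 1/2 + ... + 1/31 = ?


H_31 = 1/1 + 1/2 + 1/3 + ... + 1/31
= 290774257297357/72201776446800
≈ 4.0272

H_31 = 290774257297357/72201776446800 ≈ 4.0272


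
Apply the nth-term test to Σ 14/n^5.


lim(n→∞) 14/n^5 = 0
lim aₙ = 0 → nth-term test is INCONCLUSIVE
(Need other tests; this is actually a convergent p-series with p=5 > 1)

Inconclusive (lim aₙ = 0; need another test)


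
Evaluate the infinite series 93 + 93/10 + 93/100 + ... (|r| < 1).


S∞ = a₁/(1-r) = 93/(1 - 1/10)
= 93/(9/10)
= 310/3

S∞ = 310/3


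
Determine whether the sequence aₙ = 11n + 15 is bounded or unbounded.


aₙ = 11n + 15 → as n→∞, aₙ→∞
No finite upper bound exists
The sequence is UNBOUNDED

Unbounded (aₙ → ∞ as n → ∞)


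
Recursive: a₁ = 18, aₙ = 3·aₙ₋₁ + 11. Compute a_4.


Computing step by step:
a_1 = 18
a_2 = 65
a_3 = 206
a_4 = 629


a_4 = 629


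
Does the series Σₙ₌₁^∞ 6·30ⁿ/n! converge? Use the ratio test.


aₙ = 6·30^n/n!
a_{n+1}/aₙ = 30^(n+1)/(n+1)! × n!/30^n  (constant 6 cancels)
= 30/(n+1)
L = lim(n→∞) 30/(n+1) = 0
L < 1 → series CONVERGES

Converges (ratio test: L = 0 < 1)


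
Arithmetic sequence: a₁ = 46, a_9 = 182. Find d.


d = (aₙ - a₁)/(n-1)
= (182 - 46)/(9-1)
= 136/8 = 17

d = 17


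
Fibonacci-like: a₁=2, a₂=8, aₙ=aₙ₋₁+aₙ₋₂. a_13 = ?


Computing iteratively: 2, 8, 10, 18, 28, 46, 74, 120, 194, 314, 508, 822, ...
a_13 = 1330

a_13 = 1330


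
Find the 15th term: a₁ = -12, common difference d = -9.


aₙ = a₁ + (n-1)d
= -12 + (15-1)×-9
= -12 - 126
= -138

a_15 = -138


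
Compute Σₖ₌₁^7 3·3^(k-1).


Sₙ = 3×(3^7 - 1)/(3 - 1)
= 3×(2187 - 1)/2
= 3×2186/2
= 3279

S_7 = 3279


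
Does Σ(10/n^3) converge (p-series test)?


p-series test: Σ c/n^p converges if p > 1, diverges if p ≤ 1 (constant c > 0 doesn't affect convergence).
p = 3
3 > 1 → CONVERGES

Converges (p = 3 > 1)


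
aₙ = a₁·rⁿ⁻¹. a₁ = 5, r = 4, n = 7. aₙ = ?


aₙ = a₁·r^(n-1)
= 5×4^6
= 5×4096
= 20480

a_7 = 20480


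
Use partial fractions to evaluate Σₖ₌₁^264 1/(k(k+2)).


1/(k(k+2)) = (1/2)·(1/k - 1/(k+2)) (partial fractions)
Telescoping: Σ = (1/2)·(1 + 1/2 - 1/265 - 1/266) = 26301/35245

Sum = 26301/35245


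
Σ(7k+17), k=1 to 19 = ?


Σ(7k+17) = 7·Σk + 17·n
= 7·190 + 17·19
= 1330 + 323 = 1653

Σ = 1653


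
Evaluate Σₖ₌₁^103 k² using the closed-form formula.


n = 103
n(n+1)(2n+1)/6 = 103×104×207/6
= 2217384/6 = 369564

Σk² = 369564


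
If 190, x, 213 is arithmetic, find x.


AM = (190 + 213)/2 = 403/2 = 201.5

AM = 201.5


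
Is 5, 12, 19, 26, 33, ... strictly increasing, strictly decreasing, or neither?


Differences: 7, 7, 7, 7
All differences > 0 → strictly INCREASING

Monotonically increasing


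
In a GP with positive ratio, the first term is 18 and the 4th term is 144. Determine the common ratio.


r^(n-1) = aₙ/a₁
r^3 = 144/18 = 8
r = 8^(1/3)
= 2

r = 2


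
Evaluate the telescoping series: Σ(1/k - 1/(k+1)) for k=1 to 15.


Telescoping: adjacent terms cancel.
= 1/1 - 1/16
= 1 - 1/16 = 15/16

Sum = 15/16


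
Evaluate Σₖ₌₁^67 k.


n(n+1)/2 = 67×68/2 = 4556/2 = 2278

Σk = 2278


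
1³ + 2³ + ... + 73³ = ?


n(n+1)/2 = 73×74/2 = 2701
Σk³ = 2701² = 7295401

Σk³ = 7295401


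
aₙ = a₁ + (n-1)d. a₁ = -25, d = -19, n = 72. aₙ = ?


aₙ = a₁ + (n-1)d
= -25 + (72-1)×-19
= -25 - 1349
= -1374

a_72 = -1374


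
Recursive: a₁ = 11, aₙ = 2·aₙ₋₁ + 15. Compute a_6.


Computing step by step:
a_1 = 11
a_2 = 37
a_3 = 89
a_4 = 193
a_5 = 401
a_6 = 817


a_6 = 817


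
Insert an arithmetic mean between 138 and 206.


AM = (138 + 206)/2 = 344/2 = 172

AM = 172


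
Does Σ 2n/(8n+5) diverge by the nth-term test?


lim(n→∞) 2n/(8n+5) = 2/8 = 1/4  (divide numerator and denominator by n)
lim aₙ = 1/4 ≠ 0 → series DIVERGES

Diverges (lim aₙ = 1/4 ≠ 0)


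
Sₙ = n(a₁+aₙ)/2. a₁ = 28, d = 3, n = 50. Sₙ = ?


aₙ = 28 + (50-1)×3 = 175
Sₙ = n(a₁+aₙ)/2 = 50×(28+175)/2
= 50×203/2 = 5075

S_50 = 5075


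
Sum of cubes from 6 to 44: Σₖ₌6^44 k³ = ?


Σₖ₌6^44 k³ = [44·45/2]² − [5·6/2]²
= 980100 − 225 = 979875

Σk³ = 979875


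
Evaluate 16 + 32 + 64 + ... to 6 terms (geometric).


Sₙ = 16×(2^6 - 1)/(2 - 1)
= 16×(64 - 1)/1
= 16×63/1
= 1008

S_6 = 1008


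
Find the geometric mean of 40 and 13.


GM = √(40×13) = √520 = 22.8035

GM = 22.8035


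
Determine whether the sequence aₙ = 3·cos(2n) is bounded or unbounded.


For all n, -1 ≤ cos(2n) ≤ 1, so -3 ≤ 3·cos(2n) ≤ 3
Lower bound: -3, Upper bound: 3
The sequence IS bounded

Bounded (-3 ≤ aₙ ≤ 3)


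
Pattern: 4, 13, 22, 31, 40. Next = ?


Pattern: arithmetic (d=9)
Terms: 4, 13, 22, 31, 40
Next term = 49

Next term = 49


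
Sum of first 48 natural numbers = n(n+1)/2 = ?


n(n+1)/2 = 48×49/2 = 2352/2 = 1176

Σk = 1176


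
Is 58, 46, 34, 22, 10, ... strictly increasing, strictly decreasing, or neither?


Differences: -12, -12, -12, -12
All differences < 0 → strictly DECREASING

Monotonically decreasing


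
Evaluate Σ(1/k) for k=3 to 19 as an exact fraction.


Σₖ₌3^19 1/k = 1/3 + 1/4 + 1/5 + ... + 1/19
= 158899519/77597520
≈ 2.0477

Sum = 158899519/77597520 ≈ 2.0477


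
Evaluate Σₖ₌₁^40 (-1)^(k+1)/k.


S = 1 - 1/2 + 1/3 - 1/4 + 1/5 - 1/6 + 1/7 - 1/8 ± ...
= 0.6808
(Full series converges to +ln(2) ≈ +0.6931)

S_40 = 0.6808


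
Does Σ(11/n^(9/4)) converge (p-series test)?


p-series test: Σ c/n^p converges if p > 1, diverges if p ≤ 1 (constant c > 0 doesn't affect convergence).
p = 9/4
9/4 > 1 → CONVERGES

Converges (p = 9/4 > 1)


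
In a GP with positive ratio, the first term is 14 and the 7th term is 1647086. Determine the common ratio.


r^(n-1) = aₙ/a₁
r^6 = 1647086/14 = 117649
r = 117649^(1/6)
= ±7; taking r > 0 gives r = 7

r = 7


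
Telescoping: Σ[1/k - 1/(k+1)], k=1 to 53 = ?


Telescoping: adjacent terms cancel.
= 1/1 - 1/54
= 1 - 1/54 = 53/54

Sum = 53/54


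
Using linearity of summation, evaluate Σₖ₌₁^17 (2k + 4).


Σ(2k+4) = 2·Σk + 4·n
= 2·153 + 4·17
= 306 + 68 = 374

Σ = 374


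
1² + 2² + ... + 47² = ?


n = 47
n(n+1)(2n+1)/6 = 47×48×95/6
= 214320/6 = 35720

Σk² = 35720


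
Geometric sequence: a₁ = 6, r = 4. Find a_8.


aₙ = a₁·r^(n-1)
= 6×4^7
= 6×16384
= 98304

a_8 = 98304


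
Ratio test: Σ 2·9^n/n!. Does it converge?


aₙ = 2·9^n/n!
a_{n+1}/aₙ = 9^(n+1)/(n+1)! × n!/9^n  (constant 2 cancels)
= 9/(n+1)
L = lim(n→∞) 9/(n+1) = 0
L < 1 → series CONVERGES

Converges (ratio test: L = 0 < 1)


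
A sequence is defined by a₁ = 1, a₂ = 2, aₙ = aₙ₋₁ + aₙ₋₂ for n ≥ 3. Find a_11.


Computing iteratively: 1, 2, 3, 5, 8, 13, 21, 34, 55, 89, 144
a_11 = 144

a_11 = 144


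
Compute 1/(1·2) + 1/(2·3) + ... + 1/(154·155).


1/(k(k+1)) = 1/k - 1/(k+1) (partial fractions)
Telescoping: Σ = 1 - 1/155 = 154/155

Sum = 154/155


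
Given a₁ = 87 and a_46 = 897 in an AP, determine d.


d = (aₙ - a₁)/(n-1)
= (897 - 87)/(46-1)
= 810/45 = 18

d = 18


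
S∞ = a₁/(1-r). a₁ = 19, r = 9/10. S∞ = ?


S∞ = a₁/(1-r) = 19/(1 - 9/10)
= 19/(1/10)
= 190

S∞ = 190


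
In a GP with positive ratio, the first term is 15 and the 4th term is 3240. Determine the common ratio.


r^(n-1) = aₙ/a₁
r^3 = 3240/15 = 216
r = 216^(1/3)
= 6

r = 6


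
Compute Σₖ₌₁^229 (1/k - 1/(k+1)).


Telescoping: adjacent terms cancel.
= 1/1 - 1/230
= 1 - 1/230 = 229/230

Sum = 229/230


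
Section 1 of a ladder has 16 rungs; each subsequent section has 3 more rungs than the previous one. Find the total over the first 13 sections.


aₙ = 16 + (13-1)×3 = 52
Sₙ = n(a₁+aₙ)/2 = 13×(16+52)/2
= 13×68/2 = 442

S_13 = 442


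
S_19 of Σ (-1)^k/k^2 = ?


S = -1 + 1/4 - 1/9 + 1/16 - 1/25 + 1/36 - 1/49 + 1/64 ± ...
= -0.8238
(Full series converges to -π²/12 ≈ -0.8225)

S_19 = -0.8238


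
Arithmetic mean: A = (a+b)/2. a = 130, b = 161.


AM = (130 + 161)/2 = 291/2 = 145.5

AM = 145.5


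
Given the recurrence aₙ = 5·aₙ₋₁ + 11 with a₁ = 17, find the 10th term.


Computing step by step:
a_1 = 17
a_2 = 96
a_3 = 491
a_4 = 2466
a_5 = 12341
a_6 = 61716
a_7 = 308591
a_8 = 1542966
a_9 = 7714841
a_10 = 38574216


a_10 = 38574216


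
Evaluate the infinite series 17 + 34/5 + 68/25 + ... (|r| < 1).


S∞ = a₁/(1-r) = 17/(1 - 2/5)
= 17/(3/5)
= 85/3

S∞ = 85/3


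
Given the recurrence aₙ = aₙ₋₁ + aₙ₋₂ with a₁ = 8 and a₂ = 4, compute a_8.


Computing iteratively: 8, 4, 12, 16, 28, 44, 72, 116
a_8 = 116

a_8 = 116


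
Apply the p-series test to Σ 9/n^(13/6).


p-series test: Σ c/n^p converges if p > 1, diverges if p ≤ 1 (constant c > 0 doesn't affect convergence).
p = 13/6
13/6 > 1 → CONVERGES

Converges (p = 13/6 > 1)


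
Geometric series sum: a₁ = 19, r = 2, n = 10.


Sₙ = 19×(2^10 - 1)/(2 - 1)
= 19×(1024 - 1)/1
= 19×1023/1
= 19437

S_10 = 19437


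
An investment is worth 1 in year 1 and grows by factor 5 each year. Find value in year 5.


aₙ = a₁·r^(n-1)
= 1×5^4
= 1×625
= 625

a_5 = 625


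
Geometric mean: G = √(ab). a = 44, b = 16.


GM = √(44×16) = √704 = 26.533

GM = 26.533


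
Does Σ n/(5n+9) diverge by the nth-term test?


lim(n→∞) n/(5n+9) = 1/5 = 1/5  (divide numerator and denominator by n)
lim aₙ = 1/5 ≠ 0 → series DIVERGES

Diverges (lim aₙ = 1/5 ≠ 0)


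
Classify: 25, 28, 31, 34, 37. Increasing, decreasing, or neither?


Differences: 3, 3, 3, 3
All differences > 0 → strictly INCREASING

Monotonically increasing


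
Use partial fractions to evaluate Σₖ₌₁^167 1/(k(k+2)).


1/(k(k+2)) = (1/2)·(1/k - 1/(k+2)) (partial fractions)
Telescoping: Σ = (1/2)·(1 + 1/2 - 1/168 - 1/169) = 42251/56784

Sum = 42251/56784


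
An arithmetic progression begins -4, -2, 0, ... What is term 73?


aₙ = a₁ + (n-1)d
= -4 + (73-1)×2
= -4 + 144
= 140

a_73 = 140


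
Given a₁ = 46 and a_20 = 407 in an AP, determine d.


d = (aₙ - a₁)/(n-1)
= (407 - 46)/(20-1)
= 361/19 = 19

d = 19


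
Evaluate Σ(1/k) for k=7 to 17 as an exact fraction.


Σₖ₌7^17 1/k = 1/7 + 1/8 + 1/9 + ... + 1/17
= 2424847/2450448
≈ 0.9896

Sum = 2424847/2450448 ≈ 0.9896


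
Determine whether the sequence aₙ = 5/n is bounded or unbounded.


a₁ = 5, a₂ = 5/2, a₃ = 5/3, ...
0 < aₙ ≤ 5 for all n ≥ 1
Lower bound: 0, Upper bound: 5
The sequence IS bounded

Bounded (0 < aₙ ≤ 5)


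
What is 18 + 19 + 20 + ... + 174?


Σₖ₌18^174 k = Σₖ₌₁^174 k − Σₖ₌₁^17 k
= 174·175/2 − 17·18/2
= 15225 − 153 = 15072

Σk = 15072


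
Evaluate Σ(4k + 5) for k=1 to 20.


Σ(4k+5) = 4·Σk + 5·n
= 4·210 + 5·20
= 840 + 100 = 940

Σ = 940


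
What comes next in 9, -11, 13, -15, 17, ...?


Pattern: alternating sign, magnitude arithmetic (d=2)
Terms: 9, -11, 13, -15, 17
Next term = -19

Next term = -19


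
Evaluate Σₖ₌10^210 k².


Σₖ₌10^210 k² = Σₖ₌₁^210 k² − Σₖ₌₁^9 k²
= 210·211·421/6 − 9·10·19/6
= 3109085 − 285 = 3108800

Σk² = 3108800


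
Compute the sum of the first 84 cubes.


n(n+1)/2 = 84×85/2 = 3570
Σk³ = 3570² = 12744900

Σk³ = 12744900


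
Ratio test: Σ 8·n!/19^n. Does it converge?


aₙ = 8·n!/19^n
a_{n+1}/aₙ = (n+1)!/19^(n+1) × 19^n/n!  (constant 8 cancels)
= (n+1)/19
L = lim(n→∞) (n+1)/19 = ∞
L > 1 → series DIVERGES

Diverges (ratio test: L = ∞ > 1)


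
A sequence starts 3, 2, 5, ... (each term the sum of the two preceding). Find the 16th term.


Computing iteratively: 3, 2, 5, 7, 12, 19, 31, 50, 81, 131, 212, 343, ...
a_16 = 2351

a_16 = 2351


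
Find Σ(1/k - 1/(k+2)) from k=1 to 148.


Telescoping with gap 2: two head and two tail terms survive.
= (1 + 1/2) - (1/149 + 1/150)
= 3/2 - 1/149 - 1/150 = 16613/11175

Sum = 16613/11175


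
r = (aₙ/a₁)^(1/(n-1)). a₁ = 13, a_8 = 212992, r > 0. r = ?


r^(n-1) = aₙ/a₁
r^7 = 212992/13 = 16384
r = 16384^(1/7)
= 4

r = 4


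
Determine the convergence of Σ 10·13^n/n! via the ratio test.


aₙ = 10·13^n/n!
a_{n+1}/aₙ = 13^(n+1)/(n+1)! × n!/13^n  (constant 10 cancels)
= 13/(n+1)
L = lim(n→∞) 13/(n+1) = 0
L < 1 → series CONVERGES

Converges (ratio test: L = 0 < 1)


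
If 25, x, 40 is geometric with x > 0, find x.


GM = √(25×40) = √1000 = 31.6228

GM = 31.6228


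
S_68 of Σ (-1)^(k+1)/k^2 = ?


S = 1 - 1/4 + 1/9 - 1/16 + 1/25 - 1/36 + 1/49 - 1/64 ± ...
= 0.8224
(Full series converges to +π²/12 ≈ +0.8225)

S_68 = 0.8224


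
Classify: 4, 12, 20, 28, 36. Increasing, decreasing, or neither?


Differences: 8, 8, 8, 8
All differences > 0 → strictly INCREASING

Monotonically increasing


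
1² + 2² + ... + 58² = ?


n = 58
n(n+1)(2n+1)/6 = 58×59×117/6
= 400374/6 = 66729

Σk² = 66729


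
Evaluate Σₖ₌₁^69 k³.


n(n+1)/2 = 69×70/2 = 2415
Σk³ = 2415² = 5832225

Σk³ = 5832225


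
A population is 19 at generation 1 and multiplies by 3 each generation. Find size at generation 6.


aₙ = a₁·r^(n-1)
= 19×3^5
= 19×243
= 4617

a_6 = 4617


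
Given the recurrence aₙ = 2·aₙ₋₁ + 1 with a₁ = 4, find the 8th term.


Computing step by step:
a_1 = 4
a_2 = 9
a_3 = 19
a_4 = 39
a_5 = 79
a_6 = 159
a_7 = 319
a_8 = 639


a_8 = 639


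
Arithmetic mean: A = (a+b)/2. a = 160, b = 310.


AM = (160 + 310)/2 = 470/2 = 235

AM = 235


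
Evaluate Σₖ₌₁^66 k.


n(n+1)/2 = 66×67/2 = 4422/2 = 2211

Σk = 2211


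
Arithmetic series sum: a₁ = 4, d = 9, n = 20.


aₙ = 4 + (20-1)×9 = 175
Sₙ = n(a₁+aₙ)/2 = 20×(4+175)/2
= 20×179/2 = 1790

S_20 = 1790


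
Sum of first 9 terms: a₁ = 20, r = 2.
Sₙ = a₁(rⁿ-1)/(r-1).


Sₙ = 20×(2^9 - 1)/(2 - 1)
= 20×(512 - 1)/1
= 20×511/1
= 10220

S_9 = 10220


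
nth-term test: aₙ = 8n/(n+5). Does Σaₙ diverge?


lim(n→∞) 8n/(n+5) = 8/1 = 8  (divide numerator and denominator by n)
lim aₙ = 8 ≠ 0 → series DIVERGES

Diverges (lim aₙ = 8 ≠ 0)


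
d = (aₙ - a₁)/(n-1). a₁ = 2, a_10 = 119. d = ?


d = (aₙ - a₁)/(n-1)
= (119 - 2)/(10-1)
= 117/9 = 13

d = 13


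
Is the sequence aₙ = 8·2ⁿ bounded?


aₙ = 8·2ⁿ → as n→∞, aₙ→∞ (since base 2 > 1)
No finite upper bound exists
The sequence is UNBOUNDED

Unbounded (aₙ → ∞ as n → ∞)


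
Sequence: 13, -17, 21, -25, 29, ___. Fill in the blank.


Pattern: alternating sign, magnitude arithmetic (d=4)
Terms: 13, -17, 21, -25, 29
Next term = -33

Next term = -33


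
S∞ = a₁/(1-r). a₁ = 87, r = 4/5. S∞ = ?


S∞ = a₁/(1-r) = 87/(1 - 4/5)
= 87/(1/5)
= 435

S∞ = 435


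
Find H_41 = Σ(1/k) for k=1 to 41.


H_41 = 1/1 + 1/2 + 1/3 + ... + 1/41
= 85691034670497533/19914562703599200
≈ 4.3029

H_41 = 85691034670497533/19914562703599200 ≈ 4.3029


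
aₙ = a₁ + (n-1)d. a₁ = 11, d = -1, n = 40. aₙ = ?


aₙ = a₁ + (n-1)d
= 11 + (40-1)×-1
= 11 - 39
= -28

a_40 = -28


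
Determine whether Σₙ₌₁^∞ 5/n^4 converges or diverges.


p-series test: Σ c/n^p converges if p > 1, diverges if p ≤ 1 (constant c > 0 doesn't affect convergence).
p = 4
4 > 1 → CONVERGES

Converges (p = 4 > 1)


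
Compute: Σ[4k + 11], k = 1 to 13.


Σ(4k+11) = 4·Σk + 11·n
= 4·91 + 11·13
= 364 + 143 = 507

Σ = 507


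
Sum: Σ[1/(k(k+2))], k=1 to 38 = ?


1/(k(k+2)) = (1/2)·(1/k - 1/(k+2)) (partial fractions)
Telescoping: Σ = (1/2)·(1 + 1/2 - 1/39 - 1/40) = 2261/3120

Sum = 2261/3120


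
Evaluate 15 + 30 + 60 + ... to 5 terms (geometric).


Sₙ = 15×(2^5 - 1)/(2 - 1)
= 15×(32 - 1)/1
= 15×31/1
= 465

S_5 = 465


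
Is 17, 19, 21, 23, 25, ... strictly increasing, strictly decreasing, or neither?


Differences: 2, 2, 2, 2
All differences > 0 → strictly INCREASING

Monotonically increasing


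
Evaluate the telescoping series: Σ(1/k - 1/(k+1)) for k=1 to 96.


Telescoping: adjacent terms cancel.
= 1/1 - 1/97
= 1 - 1/97 = 96/97

Sum = 96/97


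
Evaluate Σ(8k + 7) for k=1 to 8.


Σ(8k+7) = 8·Σk + 7·n
= 8·36 + 7·8
= 288 + 56 = 344

Σ = 344


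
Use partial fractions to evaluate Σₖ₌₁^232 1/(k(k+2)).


1/(k(k+2)) = (1/2)·(1/k - 1/(k+2)) (partial fractions)
Telescoping: Σ = (1/2)·(1 + 1/2 - 1/233 - 1/234) = 20329/27261

Sum = 20329/27261


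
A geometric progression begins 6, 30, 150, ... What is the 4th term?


aₙ = a₁·r^(n-1)
= 6×5^3
= 6×125
= 750

a_4 = 750


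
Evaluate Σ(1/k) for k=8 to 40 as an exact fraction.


Σₖ₌8^40 1/k = 1/8 + 1/9 + 1/10 + ... + 1/40
= 116967587024539/69388720221600
≈ 1.6857

Sum = 116967587024539/69388720221600 ≈ 1.6857


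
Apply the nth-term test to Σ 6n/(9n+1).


lim(n→∞) 6n/(9n+1) = 6/9 = 2/3  (divide numerator and denominator by n)
lim aₙ = 2/3 ≠ 0 → series DIVERGES

Diverges (lim aₙ = 2/3 ≠ 0)


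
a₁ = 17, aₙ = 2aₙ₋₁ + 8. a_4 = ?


Computing step by step:
a_1 = 17
a_2 = 42
a_3 = 92
a_4 = 192


a_4 = 192


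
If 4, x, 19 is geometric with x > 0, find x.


GM = √(4×19) = √76 = 8.7178

GM = 8.7178


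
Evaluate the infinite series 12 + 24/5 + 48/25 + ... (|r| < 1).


S∞ = a₁/(1-r) = 12/(1 - 2/5)
= 12/(3/5)
= 20

S∞ = 20


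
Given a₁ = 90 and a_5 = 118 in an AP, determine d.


d = (aₙ - a₁)/(n-1)
= (118 - 90)/(5-1)
= 28/4 = 7

d = 7


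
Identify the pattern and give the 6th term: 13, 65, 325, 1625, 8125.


Pattern: geometric (r=5)
Terms: 13, 65, 325, 1625, 8125
Next term = 40625

Next term = 40625


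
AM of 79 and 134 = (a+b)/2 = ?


AM = (79 + 134)/2 = 213/2 = 106.5

AM = 106.5


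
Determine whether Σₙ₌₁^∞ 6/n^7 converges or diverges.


p-series test: Σ c/n^p converges if p > 1, diverges if p ≤ 1 (constant c > 0 doesn't affect convergence).
p = 7
7 > 1 → CONVERGES

Converges (p = 7 > 1)


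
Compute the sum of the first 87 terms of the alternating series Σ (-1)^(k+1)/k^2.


S = 1 - 1/4 + 1/9 - 1/16 + 1/25 - 1/36 + 1/49 - 1/64 ± ...
= 0.8225
(Full series converges to +π²/12 ≈ +0.8225)

S_87 = 0.8225


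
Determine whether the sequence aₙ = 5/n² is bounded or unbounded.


a₁ = 5, a₂ = 5/4, a₃ = 5/9, ...
0 < aₙ ≤ 5 for all n ≥ 1
The sequence IS bounded

Bounded (0 < aₙ ≤ 5)


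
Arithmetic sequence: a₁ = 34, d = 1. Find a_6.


aₙ = a₁ + (n-1)d
= 34 + (6-1)×1
= 34 + 5
= 39

a_6 = 39


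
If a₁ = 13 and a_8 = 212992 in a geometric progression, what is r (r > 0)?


r^(n-1) = aₙ/a₁
r^7 = 212992/13 = 16384
r = 16384^(1/7)
= 4

r = 4


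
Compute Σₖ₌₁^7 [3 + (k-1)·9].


aₙ = 3 + (7-1)×9 = 57
Sₙ = n(a₁+aₙ)/2 = 7×(3+57)/2
= 7×60/2 = 210

S_7 = 210


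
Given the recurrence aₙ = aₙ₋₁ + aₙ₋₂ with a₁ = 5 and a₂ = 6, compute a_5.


Computing iteratively: 5, 6, 11, 17, 28
a_5 = 28

a_5 = 28


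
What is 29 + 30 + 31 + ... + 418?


Σₖ₌29^418 k = Σₖ₌₁^418 k − Σₖ₌₁^28 k
= 418·419/2 − 28·29/2
= 87571 − 406 = 87165

Σk = 87165


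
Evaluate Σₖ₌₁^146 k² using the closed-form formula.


n = 146
n(n+1)(2n+1)/6 = 146×147×293/6
= 6288366/6 = 1048061

Σk² = 1048061


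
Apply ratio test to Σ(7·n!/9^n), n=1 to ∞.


aₙ = 7·n!/9^n
a_{n+1}/aₙ = (n+1)!/9^(n+1) × 9^n/n!  (constant 7 cancels)
= (n+1)/9
L = lim(n→∞) (n+1)/9 = ∞
L > 1 → series DIVERGES

Diverges (ratio test: L = ∞ > 1)


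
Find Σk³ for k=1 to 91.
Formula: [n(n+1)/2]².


n(n+1)/2 = 91×92/2 = 4186
Σk³ = 4186² = 17522596

Σk³ = 17522596


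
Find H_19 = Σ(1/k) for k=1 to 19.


H_19 = 1/1 + 1/2 + 1/3 + ... + 1/19
= 275295799/77597520
≈ 3.5477

H_19 = 275295799/77597520 ≈ 3.5477


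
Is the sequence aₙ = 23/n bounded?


a₁ = 23, a₂ = 23/2, a₃ = 23/3, ...
0 < aₙ ≤ 23 for all n ≥ 1
Lower bound: 0, Upper bound: 23
The sequence IS bounded

Bounded (0 < aₙ ≤ 23)


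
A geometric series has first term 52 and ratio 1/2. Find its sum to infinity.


S∞ = a₁/(1-r) = 52/(1 - 1/2)
= 52/(1/2)
= 104

S∞ = 104


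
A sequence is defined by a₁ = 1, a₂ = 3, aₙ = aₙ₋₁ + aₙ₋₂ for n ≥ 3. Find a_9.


Computing iteratively: 1, 3, 4, 7, 11, 18, 29, 47, 76
a_9 = 76

a_9 = 76


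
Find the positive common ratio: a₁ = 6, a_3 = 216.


r^(n-1) = aₙ/a₁
r^2 = 216/6 = 36
r = 36^(1/2)
= ±6; taking r > 0 gives r = 6

r = 6


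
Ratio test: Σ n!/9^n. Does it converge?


aₙ = n!/9^n
a_{n+1}/aₙ = (n+1)!/9^(n+1) × 9^n/n!
= (n+1)/9
L = lim(n→∞) (n+1)/9 = ∞
L > 1 → series DIVERGES

Diverges (ratio test: L = ∞ > 1)


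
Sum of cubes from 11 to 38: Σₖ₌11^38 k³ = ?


Σₖ₌11^38 k³ = [38·39/2]² − [10·11/2]²
= 549081 − 3025 = 546056

Σk³ = 546056


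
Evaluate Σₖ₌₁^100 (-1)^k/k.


S = -1 + 1/2 - 1/3 + 1/4 - 1/5 + 1/6 - 1/7 + 1/8 ± ...
= -0.6882
(Full series converges to -ln(2) ≈ -0.6931)

S_100 = -0.6882


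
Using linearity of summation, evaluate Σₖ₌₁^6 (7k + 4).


Σ(7k+4) = 7·Σk + 4·n
= 7·21 + 4·6
= 147 + 24 = 171

Σ = 171


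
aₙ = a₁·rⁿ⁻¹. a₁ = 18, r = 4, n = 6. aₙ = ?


aₙ = a₁·r^(n-1)
= 18×4^5
= 18×1024
= 18432

a_6 = 18432


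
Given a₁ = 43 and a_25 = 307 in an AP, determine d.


d = (aₙ - a₁)/(n-1)
= (307 - 43)/(25-1)
= 264/24 = 11

d = 11


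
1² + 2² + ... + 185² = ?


n = 185
n(n+1)(2n+1)/6 = 185×186×371/6
= 12766110/6 = 2127685

Σk² = 2127685


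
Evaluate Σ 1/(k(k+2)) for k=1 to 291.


1/(k(k+2)) = (1/2)·(1/k - 1/(k+2)) (partial fractions)
Telescoping: Σ = (1/2)·(1 + 1/2 - 1/292 - 1/293) = 127749/171112

Sum = 127749/171112


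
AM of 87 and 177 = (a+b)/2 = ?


AM = (87 + 177)/2 = 264/2 = 132

AM = 132


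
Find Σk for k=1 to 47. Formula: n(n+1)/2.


n(n+1)/2 = 47×48/2 = 2256/2 = 1128

Σk = 1128


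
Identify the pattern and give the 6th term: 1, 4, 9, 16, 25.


Pattern: perfect squares: n²
Terms: 1, 4, 9, 16, 25
Next term = 36

Next term = 36


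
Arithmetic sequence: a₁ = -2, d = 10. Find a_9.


aₙ = a₁ + (n-1)d
= -2 + (9-1)×10
= -2 + 80
= 78

a_9 = 78


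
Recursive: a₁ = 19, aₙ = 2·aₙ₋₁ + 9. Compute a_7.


Computing step by step:
a_1 = 19
a_2 = 47
a_3 = 103
a_4 = 215
a_5 = 439
a_6 = 887
a_7 = 1783


a_7 = 1783


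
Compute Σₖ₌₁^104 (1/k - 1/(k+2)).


Telescoping with gap 2: two head and two tail terms survive.
= (1 + 1/2) - (1/105 + 1/106)
= 3/2 - 1/105 - 1/106 = 8242/5565

Sum = 8242/5565


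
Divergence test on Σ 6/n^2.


lim(n→∞) 6/n^2 = 0
lim aₙ = 0 → nth-term test is INCONCLUSIVE
(Need other tests; this is actually a convergent p-series with p=2 > 1)

Inconclusive (lim aₙ = 0; need another test)


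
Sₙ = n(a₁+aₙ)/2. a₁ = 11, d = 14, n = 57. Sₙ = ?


aₙ = 11 + (57-1)×14 = 795
Sₙ = n(a₁+aₙ)/2 = 57×(11+795)/2
= 57×806/2 = 22971

S_57 = 22971


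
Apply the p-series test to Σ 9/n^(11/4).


p-series test: Σ c/n^p converges if p > 1, diverges if p ≤ 1 (constant c > 0 doesn't affect convergence).
p = 11/4
11/4 > 1 → CONVERGES

Converges (p = 11/4 > 1)


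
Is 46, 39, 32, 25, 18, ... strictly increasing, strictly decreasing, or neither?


Differences: -7, -7, -7, -7
All differences < 0 → strictly DECREASING

Monotonically decreasing


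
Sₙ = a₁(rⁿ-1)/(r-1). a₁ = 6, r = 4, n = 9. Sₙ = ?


Sₙ = 6×(4^9 - 1)/(4 - 1)
= 6×(262144 - 1)/3
= 6×262143/3
= 524286

S_9 = 524286


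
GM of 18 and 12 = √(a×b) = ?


GM = √(18×12) = √216 = 14.6969

GM = 14.6969


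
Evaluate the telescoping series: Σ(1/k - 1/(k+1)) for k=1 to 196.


Telescoping: adjacent terms cancel.
= 1/1 - 1/197
= 1 - 1/197 = 196/197

Sum = 196/197


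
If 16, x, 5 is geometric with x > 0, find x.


GM = √(16×5) = √80 = 8.9443

GM = 8.9443


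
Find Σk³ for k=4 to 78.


Σₖ₌4^78 k³ = [78·79/2]² − [3·4/2]²
= 9492561 − 36 = 9492525

Σk³ = 9492525


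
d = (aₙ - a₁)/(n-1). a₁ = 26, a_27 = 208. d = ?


d = (aₙ - a₁)/(n-1)
= (208 - 26)/(27-1)
= 182/26 = 7

d = 7


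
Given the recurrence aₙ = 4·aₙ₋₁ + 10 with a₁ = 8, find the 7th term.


Computing step by step:
a_1 = 8
a_2 = 42
a_3 = 178
a_4 = 722
a_5 = 2898
a_6 = 11602
a_7 = 46418


a_7 = 46418


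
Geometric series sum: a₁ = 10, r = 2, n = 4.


Sₙ = 10×(2^4 - 1)/(2 - 1)
= 10×(16 - 1)/1
= 10×15/1
= 150

S_4 = 150


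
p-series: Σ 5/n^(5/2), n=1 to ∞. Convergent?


p-series test: Σ c/n^p converges if p > 1, diverges if p ≤ 1 (constant c > 0 doesn't affect convergence).
p = 5/2
5/2 > 1 → CONVERGES

Converges (p = 5/2 > 1)


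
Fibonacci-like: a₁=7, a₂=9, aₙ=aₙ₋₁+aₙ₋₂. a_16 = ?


Computing iteratively: 7, 9, 16, 25, 41, 66, 107, 173, 280, 453, 733, 1186, ...
a_16 = 8129

a_16 = 8129


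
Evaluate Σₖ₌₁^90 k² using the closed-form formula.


n = 90
n(n+1)(2n+1)/6 = 90×91×181/6
= 1482390/6 = 247065

Σk² = 247065


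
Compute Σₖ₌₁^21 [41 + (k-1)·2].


aₙ = 41 + (21-1)×2 = 81
Sₙ = n(a₁+aₙ)/2 = 21×(41+81)/2
= 21×122/2 = 1281

S_21 = 1281


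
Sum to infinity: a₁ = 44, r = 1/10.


S∞ = a₁/(1-r) = 44/(1 - 1/10)
= 44/(9/10)
= 440/9

S∞ = 440/9


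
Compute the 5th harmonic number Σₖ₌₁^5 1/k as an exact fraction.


H_5 = 1/1 + 1/2 + 1/3 + 1/4 + 1/5
= 137/60
≈ 2.2833

H_5 = 137/60 ≈ 2.2833


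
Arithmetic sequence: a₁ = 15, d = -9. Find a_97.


aₙ = a₁ + (n-1)d
= 15 + (97-1)×-9
= 15 - 864
= -849

a_97 = -849


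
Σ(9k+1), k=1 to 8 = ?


Σ(9k+1) = 9·Σk + 1·n
= 9·36 + 1·8
= 324 + 8 = 332

Σ = 332


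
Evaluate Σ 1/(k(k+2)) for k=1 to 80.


1/(k(k+2)) = (1/2)·(1/k - 1/(k+2)) (partial fractions)
Telescoping: Σ = (1/2)·(1 + 1/2 - 1/81 - 1/82) = 2450/3321

Sum = 2450/3321


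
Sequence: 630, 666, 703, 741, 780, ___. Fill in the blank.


Pattern: triangular numbers: n(n+1)/2
Terms: 630, 666, 703, 741, 780
Next term = 820

Next term = 820


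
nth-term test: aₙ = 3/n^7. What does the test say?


lim(n→∞) 3/n^7 = 0
lim aₙ = 0 → nth-term test is INCONCLUSIVE
(Need other tests; this is actually a convergent p-series with p=7 > 1)

Inconclusive (lim aₙ = 0; need another test)


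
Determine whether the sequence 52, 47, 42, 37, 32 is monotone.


Differences: -5, -5, -5, -5
All differences < 0 → strictly DECREASING

Monotonically decreasing


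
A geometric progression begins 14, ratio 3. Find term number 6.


aₙ = a₁·r^(n-1)
= 14×3^5
= 14×243
= 3402

a_6 = 3402


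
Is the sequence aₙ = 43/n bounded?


a₁ = 43, a₂ = 43/2, a₃ = 43/3, ...
0 < aₙ ≤ 43 for all n ≥ 1
Lower bound: 0, Upper bound: 43
The sequence IS bounded

Bounded (0 < aₙ ≤ 43)


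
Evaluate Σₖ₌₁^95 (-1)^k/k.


S = -1 + 1/2 - 1/3 + 1/4 - 1/5 + 1/6 - 1/7 + 1/8 ± ...
= -0.6984
(Full series converges to -ln(2) ≈ -0.6931)

S_95 = -0.6984


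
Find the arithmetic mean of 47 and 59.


AM = (47 + 59)/2 = 106/2 = 53

AM = 53


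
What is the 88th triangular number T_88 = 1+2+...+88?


n(n+1)/2 = 88×89/2 = 7832/2 = 3916

Σk = 3916


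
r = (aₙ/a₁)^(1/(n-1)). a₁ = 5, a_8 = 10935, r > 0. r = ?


r^(n-1) = aₙ/a₁
r^7 = 10935/5 = 2187
r = 2187^(1/7)
= 3

r = 3


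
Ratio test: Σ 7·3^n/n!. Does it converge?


aₙ = 7·3^n/n!
a_{n+1}/aₙ = 3^(n+1)/(n+1)! × n!/3^n  (constant 7 cancels)
= 3/(n+1)
L = lim(n→∞) 3/(n+1) = 0
L < 1 → series CONVERGES

Converges (ratio test: L = 0 < 1)


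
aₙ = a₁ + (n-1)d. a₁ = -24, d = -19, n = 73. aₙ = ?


aₙ = a₁ + (n-1)d
= -24 + (73-1)×-19
= -24 - 1368
= -1392

a_73 = -1392


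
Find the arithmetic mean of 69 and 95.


AM = (69 + 95)/2 = 164/2 = 82

AM = 82


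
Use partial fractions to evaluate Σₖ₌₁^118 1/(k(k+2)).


1/(k(k+2)) = (1/2)·(1/k - 1/(k+2)) (partial fractions)
Telescoping: Σ = (1/2)·(1 + 1/2 - 1/119 - 1/120) = 21181/28560

Sum = 21181/28560


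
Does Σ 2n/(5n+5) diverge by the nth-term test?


lim(n→∞) 2n/(5n+5) = 2/5 = 2/5  (divide numerator and denominator by n)
lim aₙ = 2/5 ≠ 0 → series DIVERGES

Diverges (lim aₙ = 2/5 ≠ 0)


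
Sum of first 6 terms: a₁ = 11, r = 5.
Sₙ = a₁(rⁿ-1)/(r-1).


Sₙ = 11×(5^6 - 1)/(5 - 1)
= 11×(15625 - 1)/4
= 11×15624/4
= 42966

S_6 = 42966


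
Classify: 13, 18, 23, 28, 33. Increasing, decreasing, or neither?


Differences: 5, 5, 5, 5
All differences > 0 → strictly INCREASING

Monotonically increasing


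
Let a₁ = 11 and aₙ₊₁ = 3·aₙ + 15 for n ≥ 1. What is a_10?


Computing step by step:
a_1 = 11
a_2 = 48
a_3 = 159
a_4 = 492
a_5 = 1491
a_6 = 4488
a_7 = 13479
a_8 = 40452
a_9 = 121371
a_10 = 364128


a_10 = 364128


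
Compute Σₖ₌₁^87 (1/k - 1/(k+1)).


Telescoping: adjacent terms cancel.
= 1/1 - 1/88
= 1 - 1/88 = 87/88

Sum = 87/88


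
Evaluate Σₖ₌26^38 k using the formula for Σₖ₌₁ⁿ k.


Σₖ₌26^38 k = Σₖ₌₁^38 k − Σₖ₌₁^25 k
= 38·39/2 − 25·26/2
= 741 − 325 = 416

Σk = 416


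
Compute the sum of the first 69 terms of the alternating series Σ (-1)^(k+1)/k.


S = 1 - 1/2 + 1/3 - 1/4 + 1/5 - 1/6 + 1/7 - 1/8 ± ...
= 0.7003
(Full series converges to +ln(2) ≈ +0.6931)

S_69 = 0.7003


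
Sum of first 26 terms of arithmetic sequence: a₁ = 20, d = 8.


aₙ = 20 + (26-1)×8 = 220
Sₙ = n(a₁+aₙ)/2 = 26×(20+220)/2
= 26×240/2 = 3120

S_26 = 3120


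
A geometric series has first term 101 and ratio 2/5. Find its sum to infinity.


S∞ = a₁/(1-r) = 101/(1 - 2/5)
= 101/(3/5)
= 505/3

S∞ = 505/3


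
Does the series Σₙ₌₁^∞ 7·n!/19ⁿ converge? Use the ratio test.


aₙ = 7·n!/19^n
a_{n+1}/aₙ = (n+1)!/19^(n+1) × 19^n/n!  (constant 7 cancels)
= (n+1)/19
L = lim(n→∞) (n+1)/19 = ∞
L > 1 → series DIVERGES

Diverges (ratio test: L = ∞ > 1)


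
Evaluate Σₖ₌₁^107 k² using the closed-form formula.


n = 107
n(n+1)(2n+1)/6 = 107×108×215/6
= 2484540/6 = 414090

Σk² = 414090


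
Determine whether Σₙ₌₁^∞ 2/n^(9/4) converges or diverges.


p-series test: Σ c/n^p converges if p > 1, diverges if p ≤ 1 (constant c > 0 doesn't affect convergence).
p = 9/4
9/4 > 1 → CONVERGES

Converges (p = 9/4 > 1)


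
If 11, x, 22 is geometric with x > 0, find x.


GM = √(11×22) = √242 = 15.5563

GM = 15.5563


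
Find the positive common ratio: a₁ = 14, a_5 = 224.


r^(n-1) = aₙ/a₁
r^4 = 224/14 = 16
r = 16^(1/4)
= ±2; taking r > 0 gives r = 2

r = 2


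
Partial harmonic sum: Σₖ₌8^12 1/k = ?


Σₖ₌8^12 1/k = 1/8 + 1/9 + 1/10 + 1/11 + 1/12
= 2021/3960
≈ 0.5104

Sum = 2021/3960 ≈ 0.5104
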